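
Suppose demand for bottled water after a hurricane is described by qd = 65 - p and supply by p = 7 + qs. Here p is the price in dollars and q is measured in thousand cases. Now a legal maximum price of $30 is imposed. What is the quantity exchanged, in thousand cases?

Rearranging supply gives qs = p - 7. In a free market, 65 - p = p - 7 gives the equilibrium p* = 36, q* = 29.
The ceiling of 30 is below the equilibrium price 36, so it binds.
At p = 30: qd = 65 - 30 = 35 and qs = 30 - 7 = 23.
The quantity actually transacted is the short side, supply: 23.

23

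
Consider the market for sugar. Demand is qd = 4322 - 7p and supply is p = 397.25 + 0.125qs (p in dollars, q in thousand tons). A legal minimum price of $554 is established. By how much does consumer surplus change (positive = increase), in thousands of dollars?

Rearranging supply gives qs = 8p - 3178. Setting quantity demanded equal to quantity supplied, 4322 - 7p = 8p - 3178, gives p* = 500 and q* = 822.
Because the floor (554) lies above the market-clearing price, it is binding.
At p = 554: qd = 4322 - 7·554 = 444 and qs = 8·554 - 3178 = 1254.
Consumer surplus without the control is ½ · (4322/7 - 500) · 822 = 337842/7.
With the floor, consumers buy 444 units at 554, so CS = ½ · (4322/7 - 554) · 444 = 98568/7.
Change in consumer surplus = 98568/7 - 337842/7 = -34182.

-34182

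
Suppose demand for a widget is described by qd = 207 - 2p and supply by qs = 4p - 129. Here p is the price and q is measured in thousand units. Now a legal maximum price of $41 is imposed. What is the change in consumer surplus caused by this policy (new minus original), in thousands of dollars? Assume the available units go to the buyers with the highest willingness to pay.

Equilibrium: 207 - 2p = 4p - 129, so 336 = 6p and p* = 56, q* = 95.
Since 41 < 56, the ceiling is binding.
At p = 41: qd = 207 - 2·41 = 125 and qs = 4·41 - 129 = 35.
Consumer surplus without the control is ½ · (103.5 - 56) · 95 = 2256.25.
With the ceiling, 35 units are sold at 41 (assume they go to the highest-value buyers). The demand price at q = 35 is 86, so CS = ½ · [(103.5 - 41) + (86 - 41)] · 35 = 1881.25.
Change in consumer surplus = 1881.25 - 2256.25 = -375.

-375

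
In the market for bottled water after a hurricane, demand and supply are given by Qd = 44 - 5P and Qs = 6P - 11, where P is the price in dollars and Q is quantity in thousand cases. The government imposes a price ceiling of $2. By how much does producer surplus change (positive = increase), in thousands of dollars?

Without the control the market clears where 44 - 5P = 6P - 11, i.e. P* = 5 and Q* = 19.
The ceiling of 2 is below the equilibrium price 5, so it binds.
At P = 2: Qd = 44 - 5·2 = 34 and Qs = 6·2 - 11 = 1.
Producer surplus without the control is ½ · (5 - 11/6) · 19 = 361/12.
With the ceiling, producers sell 1 units at 2, so PS = ½ · (2 - 11/6) · 1 = 1/12.
Change in producer surplus = 1/12 - 361/12 = -30.

-30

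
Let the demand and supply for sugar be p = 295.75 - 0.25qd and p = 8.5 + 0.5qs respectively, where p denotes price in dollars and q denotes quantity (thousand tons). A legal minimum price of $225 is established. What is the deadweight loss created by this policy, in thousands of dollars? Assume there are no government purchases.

Rearranging demand gives qd = 1183 - 4p; rearranging supply gives qs = 2p - 17. Equilibrium: 1183 - 4p = 2p - 17, so 1200 = 6p and p* = 200, q* = 383.
Since 225 > 200, the floor is binding.
At p = 225: qd = 1183 - 4·225 = 283 and qs = 2·225 - 17 = 433.
Quantity traded falls to 283. At q = 283 the demand price is (1183 - 283)/4 = 225 and the supply price is (17 + 283)/2 = 150.
Deadweight loss = ½ · (225 - 150) · (383 - 283) = ½ · 75 · 100 = 3750.

3750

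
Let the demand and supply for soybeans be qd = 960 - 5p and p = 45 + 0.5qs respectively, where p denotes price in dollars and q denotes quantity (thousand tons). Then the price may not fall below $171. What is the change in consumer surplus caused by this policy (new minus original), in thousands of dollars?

Rearranging supply gives qs = 2p - 90. Without the control the market clears where 960 - 5p = 2p - 90, i.e. p* = 150 and q* = 210.
Because the floor (171) lies above the market-clearing price, it is binding.
At p = 171: qd = 960 - 5·171 = 105 and qs = 2·171 - 90 = 252.
Consumer surplus without the control is ½ · (192 - 150) · 210 = 4410.
With the floor, consumers buy 105 units at 171, so CS = ½ · (192 - 171) · 105 = 1102.5.
Change in consumer surplus = 1102.5 - 4410 = -3307.5.

-3307.5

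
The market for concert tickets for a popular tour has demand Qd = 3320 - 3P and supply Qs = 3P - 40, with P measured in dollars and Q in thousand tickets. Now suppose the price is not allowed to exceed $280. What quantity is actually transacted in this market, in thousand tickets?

800

Without the control the market clears where 3320 - 3P = 3P - 40, i.e. P* = 560 and Q* = 1640.
The ceiling of 280 is below the equilibrium price 560, so it binds.
At P = 280: Qd = 3320 - 3·280 = 2480 and Qs = 3·280 - 40 = 800.
The quantity actually transacted is the short side, supply: 800.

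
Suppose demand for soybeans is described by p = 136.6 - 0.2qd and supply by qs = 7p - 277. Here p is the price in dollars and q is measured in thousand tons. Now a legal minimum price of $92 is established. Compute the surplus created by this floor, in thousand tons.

144

Rearranging demand gives qd = 683 - 5p. In a free market, 683 - 5p = 7p - 277 gives the equilibrium p* = 80, q* = 283.
The floor of 92 is above the equilibrium price 80, so it binds.
At p = 92: qd = 683 - 5·92 = 223 and qs = 7·92 - 277 = 367.
Surplus = qs - qd = 367 - 223 = 144.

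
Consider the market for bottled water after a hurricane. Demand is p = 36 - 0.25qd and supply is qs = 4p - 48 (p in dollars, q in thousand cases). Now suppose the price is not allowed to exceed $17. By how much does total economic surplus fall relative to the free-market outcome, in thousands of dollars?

Rearranging demand gives qd = 144 - 4p. Equilibrium: 144 - 4p = 4p - 48, so 192 = 8p and p* = 24, q* = 48.
Since 17 < 24, the ceiling is binding.
At p = 17: qd = 144 - 4·17 = 76 and qs = 4·17 - 48 = 20.
Quantity traded falls to 20. At q = 20 the demand price is (144 - 20)/4 = 31 and the supply price is (48 + 20)/4 = 17.
Deadweight loss = ½ · (31 - 17) · (48 - 20) = ½ · 14 · 28 = 196.

196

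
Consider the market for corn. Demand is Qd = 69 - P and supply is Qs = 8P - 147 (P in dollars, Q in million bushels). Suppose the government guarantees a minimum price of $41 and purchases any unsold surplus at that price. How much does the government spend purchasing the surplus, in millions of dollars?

6273

In a free market, 69 - P = 8P - 147 gives the equilibrium P* = 24, Q* = 45.
Since 41 > 24, the floor is binding.
At P = 41: Qd = 69 - 41 = 28 and Qs = 8·41 - 147 = 181.
Surplus = Qs - Qd = 153.
Government expenditure = surplus × support price = 153 × 41 = 6273.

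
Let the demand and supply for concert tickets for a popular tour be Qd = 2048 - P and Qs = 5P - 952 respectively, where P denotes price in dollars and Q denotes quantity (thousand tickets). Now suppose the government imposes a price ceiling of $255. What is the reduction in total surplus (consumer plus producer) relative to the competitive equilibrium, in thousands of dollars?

900375

Equilibrium: 2048 - P = 5P - 952, so 3000 = 6P and P* = 500, Q* = 1548.
Since 255 < 500, the ceiling is binding.
At P = 255: Qd = 2048 - 255 = 1793 and Qs = 5·255 - 952 = 323.
Quantity traded falls to 323. At Q = 323 the demand price is 2048 - 323 = 1725 and the supply price is (952 + 323)/5 = 255.
Deadweight loss = ½ · (1725 - 255) · (1548 - 323) = ½ · 1470 · 1225 = 900375.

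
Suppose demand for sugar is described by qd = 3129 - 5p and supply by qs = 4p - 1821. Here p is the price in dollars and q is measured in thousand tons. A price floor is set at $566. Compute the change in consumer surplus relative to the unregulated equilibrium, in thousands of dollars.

-5424

Without the control the market clears where 3129 - 5p = 4p - 1821, i.e. p* = 550 and q* = 379.
Because the floor (566) lies above the market-clearing price, it is binding.
At p = 566: qd = 3129 - 5·566 = 299 and qs = 4·566 - 1821 = 443.
Consumer surplus without the control is ½ · (625.8 - 550) · 379 = 14364.1.
With the floor, consumers buy 299 units at 566, so CS = ½ · (625.8 - 566) · 299 = 8940.1.
Change in consumer surplus = 8940.1 - 14364.1 = -5424.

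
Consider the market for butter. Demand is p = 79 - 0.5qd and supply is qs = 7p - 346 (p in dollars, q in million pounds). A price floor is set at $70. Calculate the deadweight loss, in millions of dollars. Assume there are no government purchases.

Rearranging demand gives qd = 158 - 2p. Equilibrium: 158 - 2p = 7p - 346, so 504 = 9p and p* = 56, q* = 46.
Because the floor (70) lies above the market-clearing price, it is binding.
At p = 70: qd = 158 - 2·70 = 18 and qs = 7·70 - 346 = 144.
Quantity traded falls to 18. At q = 18 the demand price is (158 - 18)/2 = 70 and the supply price is (346 + 18)/7 = 52.
Deadweight loss = ½ · (70 - 52) · (46 - 18) = ½ · 18 · 28 = 252.

252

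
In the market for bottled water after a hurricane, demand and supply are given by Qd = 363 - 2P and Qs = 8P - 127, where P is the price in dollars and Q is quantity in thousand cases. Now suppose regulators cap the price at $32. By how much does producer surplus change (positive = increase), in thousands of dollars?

In a free market, 363 - 2P = 8P - 127 gives the equilibrium P* = 49, Q* = 265.
Because the ceiling (32) lies below the market-clearing price, it is binding.
At P = 32: Qd = 363 - 2·32 = 299 and Qs = 8·32 - 127 = 129.
Producer surplus without the control is ½ · (49 - 15.875) · 265 = 4389.0625.
With the ceiling, producers sell 129 units at 32, so PS = ½ · (32 - 15.875) · 129 = 1040.0625.
Change in producer surplus = 1040.0625 - 4389.0625 = -3349.

-3349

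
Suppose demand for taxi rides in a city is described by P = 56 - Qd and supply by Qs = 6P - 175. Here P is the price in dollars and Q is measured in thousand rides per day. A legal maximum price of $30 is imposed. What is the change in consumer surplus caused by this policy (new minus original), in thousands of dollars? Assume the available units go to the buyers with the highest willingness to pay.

-147

Rearranging demand gives Qd = 56 - P. Without the control the market clears where 56 - P = 6P - 175, i.e. P* = 33 and Q* = 23.
Since 30 < 33, the ceiling is binding.
At P = 30: Qd = 56 - 30 = 26 and Qs = 6·30 - 175 = 5.
Consumer surplus without the control is ½ · (56 - 33) · 23 = 264.5.
With the ceiling, 5 units are sold at 30 (assume they go to the highest-value buyers). The demand price at Q = 5 is 51, so CS = ½ · [(56 - 30) + (51 - 30)] · 5 = 117.5.
Change in consumer surplus = 117.5 - 264.5 = -147.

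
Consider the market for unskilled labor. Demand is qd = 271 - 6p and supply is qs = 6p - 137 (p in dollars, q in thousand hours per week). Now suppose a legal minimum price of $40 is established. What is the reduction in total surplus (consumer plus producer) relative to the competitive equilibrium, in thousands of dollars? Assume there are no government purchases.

Setting quantity demanded equal to quantity supplied, 271 - 6p = 6p - 137, gives p* = 34 and q* = 67.
Since 40 > 34, the floor is binding.
At p = 40: qd = 271 - 6·40 = 31 and qs = 6·40 - 137 = 103.
Quantity traded falls to 31. At q = 31 the demand price is (271 - 31)/6 = 40 and the supply price is (137 + 31)/6 = 28.
Deadweight loss = ½ · (40 - 28) · (67 - 31) = ½ · 12 · 36 = 216.

216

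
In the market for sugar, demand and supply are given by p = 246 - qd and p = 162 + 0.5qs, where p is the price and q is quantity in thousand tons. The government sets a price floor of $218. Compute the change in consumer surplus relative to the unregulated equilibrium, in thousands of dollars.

-1176

Rearranging demand gives qd = 246 - p; rearranging supply gives qs = 2p - 324. Equilibrium: 246 - p = 2p - 324, so 570 = 3p and p* = 190, q* = 56.
Since 218 > 190, the floor is binding.
At p = 218: qd = 246 - 218 = 28 and qs = 2·218 - 324 = 112.
Consumer surplus without the control is ½ · (246 - 190) · 56 = 1568.
With the floor, consumers buy 28 units at 218, so CS = ½ · (246 - 218) · 28 = 392.
Change in consumer surplus = 392 - 1568 = -1176.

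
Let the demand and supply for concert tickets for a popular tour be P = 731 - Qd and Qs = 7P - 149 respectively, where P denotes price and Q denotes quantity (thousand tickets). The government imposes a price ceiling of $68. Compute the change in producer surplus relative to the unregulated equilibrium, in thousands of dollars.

Rearranging demand gives Qd = 731 - P. Setting quantity demanded equal to quantity supplied, 731 - P = 7P - 149, gives P* = 110 and Q* = 621.
Because the ceiling (68) lies below the market-clearing price, it is binding.
At P = 68: Qd = 731 - 68 = 663 and Qs = 7·68 - 149 = 327.
Producer surplus without the control is ½ · (110 - 149/7) · 621 = 385641/14.
With the ceiling, producers sell 327 units at 68, so PS = ½ · (68 - 149/7) · 327 = 106929/14.
Change in producer surplus = 106929/14 - 385641/14 = -19908.

-19908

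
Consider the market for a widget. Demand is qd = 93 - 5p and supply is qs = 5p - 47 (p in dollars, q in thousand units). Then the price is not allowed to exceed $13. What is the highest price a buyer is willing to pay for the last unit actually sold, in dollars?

15

In a free market, 93 - 5p = 5p - 47 gives the equilibrium p* = 14, q* = 23.
Since 13 < 14, the ceiling is binding.
At p = 13: qd = 93 - 5·13 = 28 and qs = 5·13 - 47 = 18.
Only 18 units reach the market. On the demand curve, the marginal buyer's willingness to pay at q = 18 is (93 - 18)/5 = 15.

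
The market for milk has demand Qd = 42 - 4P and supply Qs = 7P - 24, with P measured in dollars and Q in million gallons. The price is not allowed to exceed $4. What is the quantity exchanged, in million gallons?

In a free market, 42 - 4P = 7P - 24 gives the equilibrium P* = 6, Q* = 18.
Because the ceiling (4) lies below the market-clearing price, it is binding.
At P = 4: Qd = 42 - 4·4 = 26 and Qs = 7·4 - 24 = 4.
The quantity actually transacted is the short side, supply: 4.

4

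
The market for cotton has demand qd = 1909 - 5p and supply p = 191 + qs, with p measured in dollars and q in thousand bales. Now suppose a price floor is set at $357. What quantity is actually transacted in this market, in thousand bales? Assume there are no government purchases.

Rearranging supply gives qs = p - 191. Without the control the market clears where 1909 - 5p = p - 191, i.e. p* = 350 and q* = 159.
The floor of 357 is above the equilibrium price 350, so it binds.
At p = 357: qd = 1909 - 5·357 = 124 and qs = 357 - 191 = 166.
The quantity actually transacted is the short side, demand: 124.

124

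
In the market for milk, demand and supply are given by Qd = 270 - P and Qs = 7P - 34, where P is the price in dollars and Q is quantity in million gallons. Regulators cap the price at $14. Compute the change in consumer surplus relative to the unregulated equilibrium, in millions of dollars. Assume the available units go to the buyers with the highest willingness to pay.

Setting quantity demanded equal to quantity supplied, 270 - P = 7P - 34, gives P* = 38 and Q* = 232.
The ceiling of 14 is below the equilibrium price 38, so it binds.
At P = 14: Qd = 270 - 14 = 256 and Qs = 7·14 - 34 = 64.
Consumer surplus without the control is ½ · (270 - 38) · 232 = 26912.
With the ceiling, 64 units are sold at 14 (assume they go to the highest-value buyers). The demand price at Q = 64 is 206, so CS = ½ · [(270 - 14) + (206 - 14)] · 64 = 14336.
Change in consumer surplus = 14336 - 26912 = -12576.

-12576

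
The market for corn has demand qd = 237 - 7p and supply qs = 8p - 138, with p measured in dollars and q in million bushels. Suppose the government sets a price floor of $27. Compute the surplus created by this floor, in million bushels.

30

In a free market, 237 - 7p = 8p - 138 gives the equilibrium p* = 25, q* = 62.
The floor of 27 is above the equilibrium price 25, so it binds.
At p = 27: qd = 237 - 7·27 = 48 and qs = 8·27 - 138 = 78.
Surplus = qs - qd = 78 - 48 = 30.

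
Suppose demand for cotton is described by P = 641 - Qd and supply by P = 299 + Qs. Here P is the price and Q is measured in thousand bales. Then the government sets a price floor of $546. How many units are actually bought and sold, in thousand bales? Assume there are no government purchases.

95

Rearranging demand gives Qd = 641 - P; rearranging supply gives Qs = P - 299. In a free market, 641 - P = P - 299 gives the equilibrium P* = 470, Q* = 171.
The floor of 546 is above the equilibrium price 470, so it binds.
At P = 546: Qd = 641 - 546 = 95 and Qs = 546 - 299 = 247.
The quantity actually transacted is the short side, demand: 95.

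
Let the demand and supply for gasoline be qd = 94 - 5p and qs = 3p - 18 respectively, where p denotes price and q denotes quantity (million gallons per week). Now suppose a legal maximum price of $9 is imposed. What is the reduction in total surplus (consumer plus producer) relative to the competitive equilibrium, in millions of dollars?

Without the control the market clears where 94 - 5p = 3p - 18, i.e. p* = 14 and q* = 24.
Because the ceiling (9) lies below the market-clearing price, it is binding.
At p = 9: qd = 94 - 5·9 = 49 and qs = 3·9 - 18 = 9.
Quantity traded falls to 9. At q = 9 the demand price is (94 - 9)/5 = 17 and the supply price is (18 + 9)/3 = 9.
Deadweight loss = ½ · (17 - 9) · (24 - 9) = ½ · 8 · 15 = 60.

60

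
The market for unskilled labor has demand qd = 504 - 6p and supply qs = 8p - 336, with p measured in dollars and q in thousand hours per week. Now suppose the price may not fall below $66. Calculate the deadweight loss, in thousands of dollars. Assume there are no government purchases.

189

Without the control the market clears where 504 - 6p = 8p - 336, i.e. p* = 60 and q* = 144.
Since 66 > 60, the floor is binding.
At p = 66: qd = 504 - 6·66 = 108 and qs = 8·66 - 336 = 192.
Quantity traded falls to 108. At q = 108 the demand price is (504 - 108)/6 = 66 and the supply price is (336 + 108)/8 = 55.5.
Deadweight loss = ½ · (66 - 55.5) · (144 - 108) = ½ · 10.5 · 36 = 189.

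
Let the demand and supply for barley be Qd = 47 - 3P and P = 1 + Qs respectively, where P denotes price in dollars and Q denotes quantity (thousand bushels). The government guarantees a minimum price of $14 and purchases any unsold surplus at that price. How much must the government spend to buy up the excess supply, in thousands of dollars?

Rearranging supply gives Qs = P - 1. Equilibrium: 47 - 3P = P - 1, so 48 = 4P and P* = 12, Q* = 11.
Because the floor (14) lies above the market-clearing price, it is binding.
At P = 14: Qd = 47 - 3·14 = 5 and Qs = 14 - 1 = 13.
Surplus = Qs - Qd = 8.
Government expenditure = surplus × support price = 8 × 14 = 112.

112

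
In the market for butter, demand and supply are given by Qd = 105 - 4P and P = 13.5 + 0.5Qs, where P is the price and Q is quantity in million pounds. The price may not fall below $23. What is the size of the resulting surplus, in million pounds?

Rearranging supply gives Qs = 2P - 27. In a free market, 105 - 4P = 2P - 27 gives the equilibrium P* = 22, Q* = 17.
The floor of 23 is above the equilibrium price 22, so it binds.
At P = 23: Qd = 105 - 4·23 = 13 and Qs = 2·23 - 27 = 19.
Surplus = Qs - Qd = 19 - 13 = 6.

6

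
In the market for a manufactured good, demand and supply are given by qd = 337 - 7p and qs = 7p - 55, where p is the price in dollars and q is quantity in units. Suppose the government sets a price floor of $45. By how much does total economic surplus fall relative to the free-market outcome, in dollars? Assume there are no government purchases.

2023

Equilibrium: 337 - 7p = 7p - 55, so 392 = 14p and p* = 28, q* = 141.
Since 45 > 28, the floor is binding.
At p = 45: qd = 337 - 7·45 = 22 and qs = 7·45 - 55 = 260.
Quantity traded falls to 22. At q = 22 the demand price is (337 - 22)/7 = 45 and the supply price is (55 + 22)/7 = 11.
Deadweight loss = ½ · (45 - 11) · (141 - 22) = ½ · 34 · 119 = 2023.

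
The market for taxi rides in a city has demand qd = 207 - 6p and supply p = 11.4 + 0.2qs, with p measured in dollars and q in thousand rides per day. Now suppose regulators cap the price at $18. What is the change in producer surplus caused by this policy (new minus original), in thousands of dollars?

-288

Rearranging supply gives qs = 5p - 57. Setting quantity demanded equal to quantity supplied, 207 - 6p = 5p - 57, gives p* = 24 and q* = 63.
The ceiling of 18 is below the equilibrium price 24, so it binds.
At p = 18: qd = 207 - 6·18 = 99 and qs = 5·18 - 57 = 33.
Producer surplus without the control is ½ · (24 - 11.4) · 63 = 396.9.
With the ceiling, producers sell 33 units at 18, so PS = ½ · (18 - 11.4) · 33 = 108.9.
Change in producer surplus = 108.9 - 396.9 = -288.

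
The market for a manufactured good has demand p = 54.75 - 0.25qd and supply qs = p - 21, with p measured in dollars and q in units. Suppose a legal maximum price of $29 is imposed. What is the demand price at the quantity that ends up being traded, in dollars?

52.75

Rearranging demand gives qd = 219 - 4p. Setting quantity demanded equal to quantity supplied, 219 - 4p = p - 21, gives p* = 48 and q* = 27.
Since 29 < 48, the ceiling is binding.
At p = 29: qd = 219 - 4·29 = 103 and qs = 29 - 21 = 8.
Only 8 units reach the market. On the demand curve, the marginal buyer's willingness to pay at q = 8 is (219 - 8)/4 = 52.75.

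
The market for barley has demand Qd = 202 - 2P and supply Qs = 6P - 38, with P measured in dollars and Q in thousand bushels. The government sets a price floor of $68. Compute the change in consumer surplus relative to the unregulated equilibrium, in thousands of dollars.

-3952

In a free market, 202 - 2P = 6P - 38 gives the equilibrium P* = 30, Q* = 142.
The floor of 68 is above the equilibrium price 30, so it binds.
At P = 68: Qd = 202 - 2·68 = 66 and Qs = 6·68 - 38 = 370.
Consumer surplus without the control is ½ · (101 - 30) · 142 = 5041.
With the floor, consumers buy 66 units at 68, so CS = ½ · (101 - 68) · 66 = 1089.
Change in consumer surplus = 1089 - 5041 = -3952.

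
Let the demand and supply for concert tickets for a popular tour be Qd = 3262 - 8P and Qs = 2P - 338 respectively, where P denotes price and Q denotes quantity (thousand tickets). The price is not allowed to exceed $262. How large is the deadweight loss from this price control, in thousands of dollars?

12005

In a free market, 3262 - 8P = 2P - 338 gives the equilibrium P* = 360, Q* = 382.
Because the ceiling (262) lies below the market-clearing price, it is binding.
At P = 262: Qd = 3262 - 8·262 = 1166 and Qs = 2·262 - 338 = 186.
Quantity traded falls to 186. At Q = 186 the demand price is (3262 - 186)/8 = 384.5 and the supply price is (338 + 186)/2 = 262.
Deadweight loss = ½ · (384.5 - 262) · (382 - 186) = ½ · 122.5 · 196 = 12005.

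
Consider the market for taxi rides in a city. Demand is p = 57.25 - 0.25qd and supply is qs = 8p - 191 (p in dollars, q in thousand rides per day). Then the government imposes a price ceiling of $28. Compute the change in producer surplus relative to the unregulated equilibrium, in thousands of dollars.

-427

Rearranging demand gives qd = 229 - 4p. Equilibrium: 229 - 4p = 8p - 191, so 420 = 12p and p* = 35, q* = 89.
Because the ceiling (28) lies below the market-clearing price, it is binding.
At p = 28: qd = 229 - 4·28 = 117 and qs = 8·28 - 191 = 33.
Producer surplus without the control is ½ · (35 - 23.875) · 89 = 495.0625.
With the ceiling, producers sell 33 units at 28, so PS = ½ · (28 - 23.875) · 33 = 68.0625.
Change in producer surplus = 68.0625 - 495.0625 = -427.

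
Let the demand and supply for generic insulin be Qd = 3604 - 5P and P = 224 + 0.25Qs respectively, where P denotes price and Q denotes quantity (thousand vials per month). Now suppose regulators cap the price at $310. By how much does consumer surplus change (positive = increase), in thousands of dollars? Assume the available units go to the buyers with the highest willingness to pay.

Rearranging supply gives Qs = 4P - 896. Setting quantity demanded equal to quantity supplied, 3604 - 5P = 4P - 896, gives P* = 500 and Q* = 1104.
The ceiling of 310 is below the equilibrium price 500, so it binds.
At P = 310: Qd = 3604 - 5·310 = 2054 and Qs = 4·310 - 896 = 344.
Consumer surplus without the control is ½ · (720.8 - 500) · 1104 = 121881.6.
With the ceiling, 344 units are sold at 310 (assume they go to the highest-value buyers). The demand price at Q = 344 is 652, so CS = ½ · [(720.8 - 310) + (652 - 310)] · 344 = 129481.6.
Change in consumer surplus = 129481.6 - 121881.6 = 7600.

7600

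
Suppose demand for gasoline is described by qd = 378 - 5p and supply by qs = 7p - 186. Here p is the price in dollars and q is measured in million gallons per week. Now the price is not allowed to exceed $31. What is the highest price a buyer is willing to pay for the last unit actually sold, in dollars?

69.4

Setting quantity demanded equal to quantity supplied, 378 - 5p = 7p - 186, gives p* = 47 and q* = 143.
Because the ceiling (31) lies below the market-clearing price, it is binding.
At p = 31: qd = 378 - 5·31 = 223 and qs = 7·31 - 186 = 31.
Only 31 units reach the market. On the demand curve, the marginal buyer's willingness to pay at q = 31 is (378 - 31)/5 = 69.4.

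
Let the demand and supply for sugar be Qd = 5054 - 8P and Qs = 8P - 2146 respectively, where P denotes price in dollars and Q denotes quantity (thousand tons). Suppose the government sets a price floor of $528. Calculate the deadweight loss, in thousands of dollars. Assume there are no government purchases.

48672

Setting quantity demanded equal to quantity supplied, 5054 - 8P = 8P - 2146, gives P* = 450 and Q* = 1454.
The floor of 528 is above the equilibrium price 450, so it binds.
At P = 528: Qd = 5054 - 8·528 = 830 and Qs = 8·528 - 2146 = 2078.
Quantity traded falls to 830. At Q = 830 the demand price is (5054 - 830)/8 = 528 and the supply price is (2146 + 830)/8 = 372.
Deadweight loss = ½ · (528 - 372) · (1454 - 830) = ½ · 156 · 624 = 48672.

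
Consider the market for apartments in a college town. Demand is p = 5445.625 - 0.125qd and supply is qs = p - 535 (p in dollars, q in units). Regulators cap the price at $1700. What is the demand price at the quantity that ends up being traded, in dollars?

Rearranging demand gives qd = 43565 - 8p. Without the control the market clears where 43565 - 8p = p - 535, i.e. p* = 4900 and q* = 4365.
Since 1700 < 4900, the ceiling is binding.
At p = 1700: qd = 43565 - 8·1700 = 29965 and qs = 1700 - 535 = 1165.
Only 1165 units reach the market. On the demand curve, the marginal buyer's willingness to pay at q = 1165 is (43565 - 1165)/8 = 5300.

5300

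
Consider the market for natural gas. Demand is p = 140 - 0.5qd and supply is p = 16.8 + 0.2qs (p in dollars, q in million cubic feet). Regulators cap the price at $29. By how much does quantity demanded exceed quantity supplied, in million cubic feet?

Rearranging demand gives qd = 280 - 2p; rearranging supply gives qs = 5p - 84. Without the control the market clears where 280 - 2p = 5p - 84, i.e. p* = 52 and q* = 176.
The ceiling of 29 is below the equilibrium price 52, so it binds.
At p = 29: qd = 280 - 2·29 = 222 and qs = 5·29 - 84 = 61.
Shortage = qd - qs = 222 - 61 = 161.

161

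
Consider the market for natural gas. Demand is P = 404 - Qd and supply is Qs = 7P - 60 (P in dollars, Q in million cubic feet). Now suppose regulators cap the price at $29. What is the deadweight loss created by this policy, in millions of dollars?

23548

Rearranging demand gives Qd = 404 - P. Setting quantity demanded equal to quantity supplied, 404 - P = 7P - 60, gives P* = 58 and Q* = 346.
The ceiling of 29 is below the equilibrium price 58, so it binds.
At P = 29: Qd = 404 - 29 = 375 and Qs = 7·29 - 60 = 143.
Quantity traded falls to 143. At Q = 143 the demand price is 404 - 143 = 261 and the supply price is (60 + 143)/7 = 29.
Deadweight loss = ½ · (261 - 29) · (346 - 143) = ½ · 232 · 203 = 23548.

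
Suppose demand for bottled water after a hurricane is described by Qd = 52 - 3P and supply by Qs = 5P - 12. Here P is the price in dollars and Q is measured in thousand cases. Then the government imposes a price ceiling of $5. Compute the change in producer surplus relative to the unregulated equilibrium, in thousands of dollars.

In a free market, 52 - 3P = 5P - 12 gives the equilibrium P* = 8, Q* = 28.
Because the ceiling (5) lies below the market-clearing price, it is binding.
At P = 5: Qd = 52 - 3·5 = 37 and Qs = 5·5 - 12 = 13.
Producer surplus without the control is ½ · (8 - 2.4) · 28 = 78.4.
With the ceiling, producers sell 13 units at 5, so PS = ½ · (5 - 2.4) · 13 = 16.9.
Change in producer surplus = 16.9 - 78.4 = -61.5.

-61.5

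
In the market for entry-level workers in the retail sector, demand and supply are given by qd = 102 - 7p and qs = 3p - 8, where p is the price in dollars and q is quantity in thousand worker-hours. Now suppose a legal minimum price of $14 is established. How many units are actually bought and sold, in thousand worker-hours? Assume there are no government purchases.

In a free market, 102 - 7p = 3p - 8 gives the equilibrium p* = 11, q* = 25.
Because the floor (14) lies above the market-clearing price, it is binding.
At p = 14: qd = 102 - 7·14 = 4 and qs = 3·14 - 8 = 34.
The quantity actually transacted is the short side, demand: 4.

4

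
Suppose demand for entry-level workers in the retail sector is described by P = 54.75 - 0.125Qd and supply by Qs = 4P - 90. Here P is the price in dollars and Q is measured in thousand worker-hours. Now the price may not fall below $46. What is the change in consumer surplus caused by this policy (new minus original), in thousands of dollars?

-156

Rearranging demand gives Qd = 438 - 8P. Setting quantity demanded equal to quantity supplied, 438 - 8P = 4P - 90, gives P* = 44 and Q* = 86.
Since 46 > 44, the floor is binding.
At P = 46: Qd = 438 - 8·46 = 70 and Qs = 4·46 - 90 = 94.
Consumer surplus without the control is ½ · (54.75 - 44) · 86 = 462.25.
With the floor, consumers buy 70 units at 46, so CS = ½ · (54.75 - 46) · 70 = 306.25.
Change in consumer surplus = 306.25 - 462.25 = -156.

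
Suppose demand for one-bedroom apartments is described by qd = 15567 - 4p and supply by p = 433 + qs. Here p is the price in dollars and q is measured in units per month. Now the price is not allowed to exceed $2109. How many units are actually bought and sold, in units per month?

Rearranging supply gives qs = p - 433. In a free market, 15567 - 4p = p - 433 gives the equilibrium p* = 3200, q* = 2767.
The ceiling of 2109 is below the equilibrium price 3200, so it binds.
At p = 2109: qd = 15567 - 4·2109 = 7131 and qs = 2109 - 433 = 1676.
The quantity actually transacted is the short side, supply: 1676.

1676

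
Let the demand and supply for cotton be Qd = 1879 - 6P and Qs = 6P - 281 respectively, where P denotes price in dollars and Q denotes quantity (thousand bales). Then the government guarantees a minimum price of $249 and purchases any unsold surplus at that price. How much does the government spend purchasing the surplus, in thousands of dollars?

206172

In a free market, 1879 - 6P = 6P - 281 gives the equilibrium P* = 180, Q* = 799.
Because the floor (249) lies above the market-clearing price, it is binding.
At P = 249: Qd = 1879 - 6·249 = 385 and Qs = 6·249 - 281 = 1213.
Surplus = Qs - Qd = 828.
Government expenditure = surplus × support price = 828 × 249 = 206172.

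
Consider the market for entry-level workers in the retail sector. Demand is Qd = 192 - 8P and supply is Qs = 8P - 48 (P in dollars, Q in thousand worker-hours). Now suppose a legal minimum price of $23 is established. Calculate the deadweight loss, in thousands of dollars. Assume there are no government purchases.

Equilibrium: 192 - 8P = 8P - 48, so 240 = 16P and P* = 15, Q* = 72.
The floor of 23 is above the equilibrium price 15, so it binds.
At P = 23: Qd = 192 - 8·23 = 8 and Qs = 8·23 - 48 = 136.
Quantity traded falls to 8. At Q = 8 the demand price is (192 - 8)/8 = 23 and the supply price is (48 + 8)/8 = 7.
Deadweight loss = ½ · (23 - 7) · (72 - 8) = ½ · 16 · 64 = 512.

512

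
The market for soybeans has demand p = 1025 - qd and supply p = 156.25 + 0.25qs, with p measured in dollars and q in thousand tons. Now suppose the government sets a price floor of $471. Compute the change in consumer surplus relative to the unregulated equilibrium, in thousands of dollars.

Rearranging demand gives qd = 1025 - p; rearranging supply gives qs = 4p - 625. Equilibrium: 1025 - p = 4p - 625, so 1650 = 5p and p* = 330, q* = 695.
The floor of 471 is above the equilibrium price 330, so it binds.
At p = 471: qd = 1025 - 471 = 554 and qs = 4·471 - 625 = 1259.
Consumer surplus without the control is ½ · (1025 - 330) · 695 = 241512.5.
With the floor, consumers buy 554 units at 471, so CS = ½ · (1025 - 471) · 554 = 153458.
Change in consumer surplus = 153458 - 241512.5 = -88054.5.

-88054.5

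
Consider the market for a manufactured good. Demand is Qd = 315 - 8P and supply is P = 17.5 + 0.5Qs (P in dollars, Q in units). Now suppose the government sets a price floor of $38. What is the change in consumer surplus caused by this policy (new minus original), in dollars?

-69

Rearranging supply gives Qs = 2P - 35. Without the control the market clears where 315 - 8P = 2P - 35, i.e. P* = 35 and Q* = 35.
Since 38 > 35, the floor is binding.
At P = 38: Qd = 315 - 8·38 = 11 and Qs = 2·38 - 35 = 41.
Consumer surplus without the control is ½ · (39.375 - 35) · 35 = 76.5625.
With the floor, consumers buy 11 units at 38, so CS = ½ · (39.375 - 38) · 11 = 7.5625.
Change in consumer surplus = 7.5625 - 76.5625 = -69.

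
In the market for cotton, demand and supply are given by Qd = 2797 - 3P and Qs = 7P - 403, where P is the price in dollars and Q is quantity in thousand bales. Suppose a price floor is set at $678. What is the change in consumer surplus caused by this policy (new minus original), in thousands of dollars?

Equilibrium: 2797 - 3P = 7P - 403, so 3200 = 10P and P* = 320, Q* = 1837.
Since 678 > 320, the floor is binding.
At P = 678: Qd = 2797 - 3·678 = 763 and Qs = 7·678 - 403 = 4343.
Consumer surplus without the control is ½ · (2797/3 - 320) · 1837 = 3374569/6.
With the floor, consumers buy 763 units at 678, so CS = ½ · (2797/3 - 678) · 763 = 582169/6.
Change in consumer surplus = 582169/6 - 3374569/6 = -465400.

-465400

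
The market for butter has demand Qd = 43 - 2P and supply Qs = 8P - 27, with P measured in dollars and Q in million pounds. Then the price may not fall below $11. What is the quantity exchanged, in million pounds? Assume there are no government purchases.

21

In a free market, 43 - 2P = 8P - 27 gives the equilibrium P* = 7, Q* = 29.
The floor of 11 is above the equilibrium price 7, so it binds.
At P = 11: Qd = 43 - 2·11 = 21 and Qs = 8·11 - 27 = 61.
The quantity actually transacted is the short side, demand: 21.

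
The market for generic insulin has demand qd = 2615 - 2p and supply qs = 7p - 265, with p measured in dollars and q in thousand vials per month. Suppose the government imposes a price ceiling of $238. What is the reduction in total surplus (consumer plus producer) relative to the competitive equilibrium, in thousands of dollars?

105903

Equilibrium: 2615 - 2p = 7p - 265, so 2880 = 9p and p* = 320, q* = 1975.
Because the ceiling (238) lies below the market-clearing price, it is binding.
At p = 238: qd = 2615 - 2·238 = 2139 and qs = 7·238 - 265 = 1401.
Quantity traded falls to 1401. At q = 1401 the demand price is (2615 - 1401)/2 = 607 and the supply price is (265 + 1401)/7 = 238.
Deadweight loss = ½ · (607 - 238) · (1975 - 1401) = ½ · 369 · 574 = 105903.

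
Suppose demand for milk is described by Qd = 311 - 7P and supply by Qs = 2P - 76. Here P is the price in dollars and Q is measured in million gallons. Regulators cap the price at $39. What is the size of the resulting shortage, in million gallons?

36

Without the control the market clears where 311 - 7P = 2P - 76, i.e. P* = 43 and Q* = 10.
The ceiling of 39 is below the equilibrium price 43, so it binds.
At P = 39: Qd = 311 - 7·39 = 38 and Qs = 2·39 - 76 = 2.
Shortage = Qd - Qs = 38 - 2 = 36.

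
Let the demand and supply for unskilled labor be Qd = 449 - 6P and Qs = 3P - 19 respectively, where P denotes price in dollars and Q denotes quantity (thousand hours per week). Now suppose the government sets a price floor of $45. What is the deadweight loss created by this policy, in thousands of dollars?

Setting quantity demanded equal to quantity supplied, 449 - 6P = 3P - 19, gives P* = 52 and Q* = 137.
The floor of 45 is below the equilibrium price 52, so it is not binding; the market clears at P* = 52, Q* = 137.
Since the control does not bind, no trades are prevented and deadweight loss is zero.

0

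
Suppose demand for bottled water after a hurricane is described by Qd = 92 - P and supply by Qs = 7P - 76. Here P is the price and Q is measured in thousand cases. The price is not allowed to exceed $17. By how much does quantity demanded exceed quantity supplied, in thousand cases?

In a free market, 92 - P = 7P - 76 gives the equilibrium P* = 21, Q* = 71.
Since 17 < 21, the ceiling is binding.
At P = 17: Qd = 92 - 17 = 75 and Qs = 7·17 - 76 = 43.
Shortage = Qd - Qs = 75 - 43 = 32.

32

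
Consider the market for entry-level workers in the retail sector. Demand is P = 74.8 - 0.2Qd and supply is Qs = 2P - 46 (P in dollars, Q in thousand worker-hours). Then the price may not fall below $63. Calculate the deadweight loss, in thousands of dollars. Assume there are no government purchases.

78.75

Rearranging demand gives Qd = 374 - 5P. Setting quantity demanded equal to quantity supplied, 374 - 5P = 2P - 46, gives P* = 60 and Q* = 74.
Because the floor (63) lies above the market-clearing price, it is binding.
At P = 63: Qd = 374 - 5·63 = 59 and Qs = 2·63 - 46 = 80.
Quantity traded falls to 59. At Q = 59 the demand price is (374 - 59)/5 = 63 and the supply price is (46 + 59)/2 = 52.5.
Deadweight loss = ½ · (63 - 52.5) · (74 - 59) = ½ · 10.5 · 15 = 78.75.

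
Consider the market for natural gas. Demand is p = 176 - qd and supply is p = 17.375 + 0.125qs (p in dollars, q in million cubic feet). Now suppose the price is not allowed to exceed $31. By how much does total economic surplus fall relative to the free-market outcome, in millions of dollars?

Rearranging demand gives qd = 176 - p; rearranging supply gives qs = 8p - 139. Without the control the market clears where 176 - p = 8p - 139, i.e. p* = 35 and q* = 141.
Since 31 < 35, the ceiling is binding.
At p = 31: qd = 176 - 31 = 145 and qs = 8·31 - 139 = 109.
Quantity traded falls to 109. At q = 109 the demand price is 176 - 109 = 67 and the supply price is (139 + 109)/8 = 31.
Deadweight loss = ½ · (67 - 31) · (141 - 109) = ½ · 36 · 32 = 576.

576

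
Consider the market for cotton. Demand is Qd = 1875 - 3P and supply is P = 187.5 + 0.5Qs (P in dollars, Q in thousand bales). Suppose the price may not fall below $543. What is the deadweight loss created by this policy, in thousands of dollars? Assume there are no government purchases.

Rearranging supply gives Qs = 2P - 375. Equilibrium: 1875 - 3P = 2P - 375, so 2250 = 5P and P* = 450, Q* = 525.
Since 543 > 450, the floor is binding.
At P = 543: Qd = 1875 - 3·543 = 246 and Qs = 2·543 - 375 = 711.
Quantity traded falls to 246. At Q = 246 the demand price is (1875 - 246)/3 = 543 and the supply price is (375 + 246)/2 = 310.5.
Deadweight loss = ½ · (543 - 310.5) · (525 - 246) = ½ · 232.5 · 279 = 32433.75.

32433.75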